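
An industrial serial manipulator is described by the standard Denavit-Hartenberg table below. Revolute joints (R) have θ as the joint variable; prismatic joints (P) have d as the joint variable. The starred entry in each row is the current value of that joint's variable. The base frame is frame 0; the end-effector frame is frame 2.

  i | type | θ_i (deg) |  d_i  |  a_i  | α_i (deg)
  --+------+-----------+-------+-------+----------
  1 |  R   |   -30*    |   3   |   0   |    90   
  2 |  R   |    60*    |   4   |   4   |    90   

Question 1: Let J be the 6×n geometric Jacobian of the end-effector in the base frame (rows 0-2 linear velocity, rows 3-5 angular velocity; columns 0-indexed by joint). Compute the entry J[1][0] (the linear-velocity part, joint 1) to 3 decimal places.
-0.268

axis z_0 = ẑ; lever o_n−o_0 = (-0.2679,-4.4641,6.4641)
cross product → J_v[:, 0] = (4.4641,-0.2679,0.0000)
J_ω[:, 0] = z_0
entry J[1][0] = -0.2679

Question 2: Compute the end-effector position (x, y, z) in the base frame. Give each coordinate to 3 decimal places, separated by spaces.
after link 1: o_1 = (0.0000, 0.0000, 3.0000)
after link 2: o_2 = (-0.2679, -4.4641, 6.4641)

-0.268 -4.464 6.464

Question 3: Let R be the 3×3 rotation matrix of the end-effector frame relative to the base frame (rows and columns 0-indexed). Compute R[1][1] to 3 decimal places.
-0.866

End-effector y-axis (col 1 of R) = (-0.5000,-0.8660,0.0000)
R[1][1] = -0.8660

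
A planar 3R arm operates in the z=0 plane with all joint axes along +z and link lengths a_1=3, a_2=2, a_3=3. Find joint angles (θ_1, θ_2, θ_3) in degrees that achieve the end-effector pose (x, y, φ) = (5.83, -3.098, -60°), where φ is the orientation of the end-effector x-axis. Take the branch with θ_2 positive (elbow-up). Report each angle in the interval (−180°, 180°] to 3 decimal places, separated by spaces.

wrist centre = target − a_3·(cos φ, sin φ) = (4.3300, -0.4999)
cos θ_2 = (18.9988−3²−2²)/(2·3·2) = 0.4999; θ_2 = 60.0065° (elbow-up)
β = atan2(-0.4999,4.3300) = -6.5860°; ψ = atan2(1.7322,3.9998) = 23.4156°
θ_1 = β − ψ = -30.0016°
θ_3 = φ − θ_1 − θ_2 = -90.0049° (wrapped to (-180°,180°])

-30.002 60.006 -90.005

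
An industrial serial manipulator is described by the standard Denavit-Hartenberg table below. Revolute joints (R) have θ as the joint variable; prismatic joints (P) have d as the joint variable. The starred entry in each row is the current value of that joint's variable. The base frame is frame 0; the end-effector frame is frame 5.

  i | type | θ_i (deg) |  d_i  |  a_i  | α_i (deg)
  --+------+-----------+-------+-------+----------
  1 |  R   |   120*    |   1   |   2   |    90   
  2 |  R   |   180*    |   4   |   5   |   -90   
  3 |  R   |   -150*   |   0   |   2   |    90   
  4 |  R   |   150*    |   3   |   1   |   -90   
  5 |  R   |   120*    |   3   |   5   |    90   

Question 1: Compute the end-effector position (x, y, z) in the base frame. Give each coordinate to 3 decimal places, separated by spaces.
after link 1: o_1 = (-1.0000, 1.7321, 1.0000)
after link 2: o_2 = (4.9641, -0.5981, 1.0000)
after link 3: o_3 = (4.9641, 1.4019, 1.0000)
after link 4: o_4 = (1.9641, 0.5359, 0.5000)
after link 5: o_5 = (6.2942, 1.2010, 4.3481)

6.294 1.201 4.348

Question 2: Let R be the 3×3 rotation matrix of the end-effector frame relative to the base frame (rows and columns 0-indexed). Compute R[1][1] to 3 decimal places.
End-effector y-axis (col 1 of R) = (-0.0000,-0.5000,0.8660)
R[1][1] = -0.5000

-0.500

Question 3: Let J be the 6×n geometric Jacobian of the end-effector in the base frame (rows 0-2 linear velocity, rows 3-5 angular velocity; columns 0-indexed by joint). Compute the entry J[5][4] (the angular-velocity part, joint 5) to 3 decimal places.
axis z_4 = (-0.0000,-0.5000,0.8660); lever o_n−o_4 = (4.3301,0.6651,3.8481)
cross product → J_v[:, 4] = (-2.5000,3.7500,2.1651)
J_ω[:, 4] = z_4
entry J[5][4] = 0.8660

0.866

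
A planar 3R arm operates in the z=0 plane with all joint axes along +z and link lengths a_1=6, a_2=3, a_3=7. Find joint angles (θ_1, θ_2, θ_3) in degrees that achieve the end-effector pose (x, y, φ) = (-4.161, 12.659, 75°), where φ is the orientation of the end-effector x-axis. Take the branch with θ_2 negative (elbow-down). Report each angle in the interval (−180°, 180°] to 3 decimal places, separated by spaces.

wrist centre = target − a_3·(cos φ, sin φ) = (-5.9727, 5.8975)
cos θ_2 = (70.4543−6²−3²)/(2·6·3) = 0.7071; θ_2 = -45.0035° (elbow-down)
β = atan2(5.8975,-5.9727) = 135.3630°; ψ = atan2(-2.1215,8.1212) = -14.6399°
θ_1 = β − ψ = 150.0029°
θ_3 = φ − θ_1 − θ_2 = -29.9994° (wrapped to (-180°,180°])

150.003 -45.004 -29.999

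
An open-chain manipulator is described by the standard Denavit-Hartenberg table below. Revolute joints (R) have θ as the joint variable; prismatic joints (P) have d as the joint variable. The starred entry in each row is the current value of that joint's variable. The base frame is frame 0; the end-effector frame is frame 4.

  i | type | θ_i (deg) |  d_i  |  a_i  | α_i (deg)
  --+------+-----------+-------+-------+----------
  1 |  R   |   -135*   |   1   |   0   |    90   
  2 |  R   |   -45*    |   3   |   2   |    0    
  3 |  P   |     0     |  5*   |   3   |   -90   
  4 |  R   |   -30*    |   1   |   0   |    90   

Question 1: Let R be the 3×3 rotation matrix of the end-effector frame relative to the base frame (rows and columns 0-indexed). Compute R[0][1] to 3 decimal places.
-0.500

End-effector y-axis (col 1 of R) = (-0.5000,-0.5000,0.7071)
R[0][1] = -0.5000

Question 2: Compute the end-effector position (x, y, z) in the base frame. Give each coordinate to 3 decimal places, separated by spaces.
-8.657 2.657 -1.828

after link 1: o_1 = (0.0000, 0.0000, 1.0000)
after link 2: o_2 = (-3.1213, 1.1213, -0.4142)
after link 3: o_3 = (-8.1569, 3.1569, -2.5355)
after link 4: o_4 = (-8.6569, 2.6569, -1.8284)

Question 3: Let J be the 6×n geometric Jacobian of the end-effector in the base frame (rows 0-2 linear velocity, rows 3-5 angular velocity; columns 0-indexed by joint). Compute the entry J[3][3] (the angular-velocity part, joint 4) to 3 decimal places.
-0.500

axis z_3 = (-0.5000,-0.5000,0.7071); lever o_n−o_3 = (-0.5000,-0.5000,0.7071)
cross product → J_v[:, 3] = (0.0000,-0.0000,-0.0000)
J_ω[:, 3] = z_3
entry J[3][3] = -0.5000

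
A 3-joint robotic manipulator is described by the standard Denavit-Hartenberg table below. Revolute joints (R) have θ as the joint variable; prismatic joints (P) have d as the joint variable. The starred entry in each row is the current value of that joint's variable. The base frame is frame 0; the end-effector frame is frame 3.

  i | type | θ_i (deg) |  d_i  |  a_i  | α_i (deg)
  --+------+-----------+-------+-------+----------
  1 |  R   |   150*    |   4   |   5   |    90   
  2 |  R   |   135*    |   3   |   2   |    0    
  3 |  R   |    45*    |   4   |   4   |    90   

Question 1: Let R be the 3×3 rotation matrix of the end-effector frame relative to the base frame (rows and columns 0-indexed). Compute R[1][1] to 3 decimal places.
End-effector y-axis (col 1 of R) = (0.5000,0.8660,0.0000)
R[1][1] = 0.8660

0.866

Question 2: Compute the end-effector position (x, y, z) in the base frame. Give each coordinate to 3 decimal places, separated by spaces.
after link 1: o_1 = (-4.3301, 2.5000, 4.0000)
after link 2: o_2 = (-1.6054, 4.3910, 5.4142)
after link 3: o_3 = (3.8587, 5.8551, 5.4142)

3.859 5.855 5.414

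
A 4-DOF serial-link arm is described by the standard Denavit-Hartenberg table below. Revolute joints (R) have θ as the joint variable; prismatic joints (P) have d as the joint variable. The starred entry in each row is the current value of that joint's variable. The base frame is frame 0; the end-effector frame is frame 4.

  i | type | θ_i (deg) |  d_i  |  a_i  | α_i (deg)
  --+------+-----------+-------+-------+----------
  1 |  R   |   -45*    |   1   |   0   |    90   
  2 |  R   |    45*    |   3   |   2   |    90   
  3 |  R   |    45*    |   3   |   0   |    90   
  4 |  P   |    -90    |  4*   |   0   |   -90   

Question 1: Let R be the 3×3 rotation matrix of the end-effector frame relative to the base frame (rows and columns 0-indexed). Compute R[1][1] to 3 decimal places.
-0.146

End-effector y-axis (col 1 of R) = (-0.8536,-0.1464,-0.5000)
R[1][1] = -0.1464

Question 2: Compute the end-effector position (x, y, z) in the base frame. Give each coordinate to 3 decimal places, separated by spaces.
after link 1: o_1 = (0.0000, 0.0000, 1.0000)
after link 2: o_2 = (-1.1213, -3.1213, 2.4142)
after link 3: o_3 = (0.3787, -4.6213, 0.2929)
after link 4: o_4 = (3.7929, -4.0355, 2.2929)

3.793 -4.036 2.293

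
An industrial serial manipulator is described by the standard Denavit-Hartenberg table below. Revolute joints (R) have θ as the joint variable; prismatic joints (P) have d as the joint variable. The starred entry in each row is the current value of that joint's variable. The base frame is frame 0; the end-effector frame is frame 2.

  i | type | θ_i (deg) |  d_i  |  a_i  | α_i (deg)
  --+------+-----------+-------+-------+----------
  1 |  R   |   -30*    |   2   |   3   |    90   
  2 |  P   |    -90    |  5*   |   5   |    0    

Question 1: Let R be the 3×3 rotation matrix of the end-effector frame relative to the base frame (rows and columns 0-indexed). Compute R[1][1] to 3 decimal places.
-0.500

End-effector y-axis (col 1 of R) = (0.8660,-0.5000,0.0000)
R[1][1] = -0.5000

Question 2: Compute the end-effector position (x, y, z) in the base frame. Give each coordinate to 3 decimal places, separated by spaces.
after link 1: o_1 = (2.5981, -1.5000, 2.0000)
after link 2: o_2 = (0.0981, -5.8301, -3.0000)

0.098 -5.830 -3.000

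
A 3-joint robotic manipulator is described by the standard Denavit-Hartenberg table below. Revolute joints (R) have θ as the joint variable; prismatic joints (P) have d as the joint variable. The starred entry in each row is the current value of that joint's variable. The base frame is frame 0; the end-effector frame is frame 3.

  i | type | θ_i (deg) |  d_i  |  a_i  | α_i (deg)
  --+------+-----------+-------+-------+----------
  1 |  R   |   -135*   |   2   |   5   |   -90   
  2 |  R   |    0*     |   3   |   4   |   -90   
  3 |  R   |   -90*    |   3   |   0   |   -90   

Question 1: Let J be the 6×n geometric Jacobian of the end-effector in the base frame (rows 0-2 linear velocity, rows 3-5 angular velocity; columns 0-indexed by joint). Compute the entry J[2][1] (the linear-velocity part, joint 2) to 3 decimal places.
axis z_1 = (0.7071,-0.7071,0.0000); lever o_n−o_1 = (-0.7071,-4.9497,-3.0000)
cross product → J_v[:, 1] = (2.1213,2.1213,-4.0000)
J_ω[:, 1] = z_1
entry J[2][1] = -4.0000

-4.000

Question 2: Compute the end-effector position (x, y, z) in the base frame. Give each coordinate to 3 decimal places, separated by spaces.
after link 1: o_1 = (-3.5355, -3.5355, 2.0000)
after link 2: o_2 = (-4.2426, -8.4853, 2.0000)
after link 3: o_3 = (-4.2426, -8.4853, -1.0000)

-4.243 -8.485 -1.000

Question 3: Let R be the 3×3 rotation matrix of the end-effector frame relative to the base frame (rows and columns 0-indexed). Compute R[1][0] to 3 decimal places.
End-effector x-axis (col 0 of R) = (0.7071,-0.7071,0.0000)
R[1][0] = -0.7071

-0.707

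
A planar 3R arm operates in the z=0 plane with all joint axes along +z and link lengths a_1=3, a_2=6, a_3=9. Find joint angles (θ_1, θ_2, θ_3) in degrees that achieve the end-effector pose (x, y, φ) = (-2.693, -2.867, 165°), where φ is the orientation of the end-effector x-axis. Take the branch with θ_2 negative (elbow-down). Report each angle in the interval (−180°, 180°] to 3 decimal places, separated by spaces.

wrist centre = target − a_3·(cos φ, sin φ) = (6.0003, -5.1964)
cos θ_2 = (63.0063−3²−6²)/(2·3·6) = 0.5002; θ_2 = -59.9885° (elbow-down)
β = atan2(-5.1964,6.0003) = -40.8930°; ψ = atan2(-5.1955,6.0010) = -40.8852°
θ_1 = β − ψ = -0.0078°
θ_3 = φ − θ_1 − θ_2 = -135.0037° (wrapped to (-180°,180°])

-0.008 -59.988 -135.004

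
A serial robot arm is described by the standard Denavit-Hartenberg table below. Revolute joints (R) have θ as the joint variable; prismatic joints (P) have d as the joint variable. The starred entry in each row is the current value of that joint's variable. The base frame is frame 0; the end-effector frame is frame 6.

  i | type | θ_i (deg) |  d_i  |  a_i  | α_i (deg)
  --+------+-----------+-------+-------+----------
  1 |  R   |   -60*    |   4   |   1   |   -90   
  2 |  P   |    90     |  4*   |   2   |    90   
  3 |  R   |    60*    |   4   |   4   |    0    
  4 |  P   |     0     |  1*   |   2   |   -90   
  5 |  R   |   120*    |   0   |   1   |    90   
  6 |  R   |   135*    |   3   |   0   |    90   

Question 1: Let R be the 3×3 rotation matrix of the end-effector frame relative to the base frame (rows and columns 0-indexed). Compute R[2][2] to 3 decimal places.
End-effector z-axis (col 2 of R) = (-0.2652,0.5540,0.7891)
R[2][2] = 0.7891

0.789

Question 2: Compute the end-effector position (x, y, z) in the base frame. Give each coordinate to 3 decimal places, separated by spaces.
11.355 2.359 -2.049

after link 1: o_1 = (0.5000, -0.8660, 4.0000)
after link 2: o_2 = (3.9641, 1.1340, 2.0000)
after link 3: o_3 = (8.9641, -0.5981, 0.0000)
after link 4: o_4 = (10.9641, -0.5981, -1.0000)
after link 5: o_5 = (10.1561, -0.0646, -0.7500)
after link 6: o_6 = (11.3546, 2.3595, -2.0490)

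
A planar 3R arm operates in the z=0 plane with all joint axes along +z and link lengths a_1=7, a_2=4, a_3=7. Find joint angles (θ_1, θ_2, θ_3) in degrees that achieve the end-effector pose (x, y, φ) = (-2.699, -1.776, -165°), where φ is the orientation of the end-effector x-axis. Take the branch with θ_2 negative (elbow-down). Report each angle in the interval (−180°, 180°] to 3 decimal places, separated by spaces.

wrist centre = target − a_3·(cos φ, sin φ) = (4.0625, 0.0357)
cos θ_2 = (16.5050−7²−4²)/(2·7·4) = -0.8660; θ_2 = -149.9950° (elbow-down)
β = atan2(0.0357,4.0625) = 0.5040°; ψ = atan2(-2.0003,3.5361) = -29.4962°
θ_1 = β − ψ = 30.0001°
θ_3 = φ − θ_1 − θ_2 = -45.0052° (wrapped to (-180°,180°])

30.000 -149.995 -45.005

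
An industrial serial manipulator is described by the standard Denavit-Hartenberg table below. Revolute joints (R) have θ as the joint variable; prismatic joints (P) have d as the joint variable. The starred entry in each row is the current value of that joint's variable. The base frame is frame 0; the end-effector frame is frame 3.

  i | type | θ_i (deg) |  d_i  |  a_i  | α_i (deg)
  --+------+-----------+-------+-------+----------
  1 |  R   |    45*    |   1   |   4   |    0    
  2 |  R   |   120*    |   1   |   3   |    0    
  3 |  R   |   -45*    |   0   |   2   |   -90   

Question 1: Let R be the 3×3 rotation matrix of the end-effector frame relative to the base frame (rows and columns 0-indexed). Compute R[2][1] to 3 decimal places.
End-effector y-axis (col 1 of R) = (-0.0000,-0.0000,-1.0000)
R[2][1] = -1.0000

-1.000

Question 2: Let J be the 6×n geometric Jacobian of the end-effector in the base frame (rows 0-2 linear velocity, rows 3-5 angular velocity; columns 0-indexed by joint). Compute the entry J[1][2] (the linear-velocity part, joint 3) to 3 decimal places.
axis z_2 = (0.0000,0.0000,1.0000); lever o_n−o_2 = (-1.0000,1.7321,0.0000)
cross product → J_v[:, 2] = (-1.7321,-1.0000,0.0000)
J_ω[:, 2] = z_2
entry J[1][2] = -1.0000

-1.000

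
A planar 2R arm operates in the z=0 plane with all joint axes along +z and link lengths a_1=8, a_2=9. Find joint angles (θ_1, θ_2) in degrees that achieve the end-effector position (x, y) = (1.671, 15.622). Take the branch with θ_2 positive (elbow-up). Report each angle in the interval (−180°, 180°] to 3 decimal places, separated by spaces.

cos θ_2 = (246.8391−8²−9²)/(2·8·9) = 0.7072; θ_2 = 44.9911° (elbow-up)
β = atan2(15.6220,1.6710) = 83.8946°; ψ = atan2(6.3630,14.3649) = 23.8910°
θ_1 = β − ψ = 60.0036°

60.004 44.991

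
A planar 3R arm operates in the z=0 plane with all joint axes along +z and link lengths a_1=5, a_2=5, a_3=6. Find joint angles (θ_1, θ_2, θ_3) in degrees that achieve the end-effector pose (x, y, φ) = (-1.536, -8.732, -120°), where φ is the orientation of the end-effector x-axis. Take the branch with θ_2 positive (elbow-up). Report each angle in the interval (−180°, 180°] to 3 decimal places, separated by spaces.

-135.008 134.999 -119.991

wrist centre = target − a_3·(cos φ, sin φ) = (1.4640, -3.5358)
cos θ_2 = (14.6455−5²−5²)/(2·5·5) = -0.7071; θ_2 = 134.9986° (elbow-up)
β = atan2(-3.5358,1.4640) = -67.5082°; ψ = atan2(3.5356,1.4646) = 67.4993°
θ_1 = β − ψ = -135.0076°
θ_3 = φ − θ_1 − θ_2 = -119.9911° (wrapped to (-180°,180°])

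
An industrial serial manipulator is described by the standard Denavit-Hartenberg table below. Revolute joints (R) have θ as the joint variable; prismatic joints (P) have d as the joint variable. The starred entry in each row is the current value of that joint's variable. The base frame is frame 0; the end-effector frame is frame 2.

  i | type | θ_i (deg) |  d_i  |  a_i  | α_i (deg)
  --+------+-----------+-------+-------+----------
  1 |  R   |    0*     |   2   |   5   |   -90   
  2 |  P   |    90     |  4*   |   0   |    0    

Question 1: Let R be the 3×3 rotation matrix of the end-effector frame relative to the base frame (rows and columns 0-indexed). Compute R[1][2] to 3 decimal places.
1.000

End-effector z-axis (col 2 of R) = (0.0000,1.0000,0.0000)
R[1][2] = 1.0000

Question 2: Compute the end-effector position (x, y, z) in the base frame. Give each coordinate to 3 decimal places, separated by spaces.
after link 1: o_1 = (5.0000, 0.0000, 2.0000)
after link 2: o_2 = (5.0000, 4.0000, 2.0000)

5.000 4.000 2.000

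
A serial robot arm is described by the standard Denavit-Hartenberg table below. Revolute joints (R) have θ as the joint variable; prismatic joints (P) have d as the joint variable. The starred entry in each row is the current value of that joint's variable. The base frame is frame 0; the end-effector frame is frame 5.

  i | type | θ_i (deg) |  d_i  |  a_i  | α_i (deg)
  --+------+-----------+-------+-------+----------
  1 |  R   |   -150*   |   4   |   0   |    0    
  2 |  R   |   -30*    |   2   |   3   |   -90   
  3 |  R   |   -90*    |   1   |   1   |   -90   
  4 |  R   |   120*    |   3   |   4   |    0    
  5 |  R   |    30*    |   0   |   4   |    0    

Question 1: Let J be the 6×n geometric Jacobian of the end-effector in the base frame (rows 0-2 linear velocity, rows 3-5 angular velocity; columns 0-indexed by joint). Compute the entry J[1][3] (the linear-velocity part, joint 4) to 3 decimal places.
axis z_3 = (-1.0000,-0.0000,-0.0000); lever o_n−o_3 = (-3.0000,5.4641,-5.4641)
cross product → J_v[:, 3] = (0.0000,-5.4641,-5.4641)
J_ω[:, 3] = z_3
entry J[1][3] = -5.4641

-5.464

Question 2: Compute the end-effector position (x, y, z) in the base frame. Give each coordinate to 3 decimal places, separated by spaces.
after link 1: o_1 = (0.0000, 0.0000, 4.0000)
after link 2: o_2 = (-3.0000, 0.0000, 6.0000)
after link 3: o_3 = (-3.0000, -1.0000, 7.0000)
after link 4: o_4 = (-6.0000, 2.4641, 5.0000)
after link 5: o_5 = (-6.0000, 4.4641, 1.5359)

-6.000 4.464 1.536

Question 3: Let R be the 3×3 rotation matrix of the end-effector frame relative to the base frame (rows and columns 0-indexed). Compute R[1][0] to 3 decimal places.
End-effector x-axis (col 0 of R) = (0.0000,0.5000,-0.8660)
R[1][0] = 0.5000

0.500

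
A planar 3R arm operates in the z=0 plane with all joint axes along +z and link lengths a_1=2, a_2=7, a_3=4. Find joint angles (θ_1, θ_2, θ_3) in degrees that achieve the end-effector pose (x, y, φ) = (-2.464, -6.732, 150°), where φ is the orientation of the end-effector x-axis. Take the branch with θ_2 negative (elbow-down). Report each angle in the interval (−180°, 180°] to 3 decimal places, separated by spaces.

wrist centre = target − a_3·(cos φ, sin φ) = (1.0001, -8.7320)
cos θ_2 = (77.2480−2²−7²)/(2·2·7) = 0.8660; θ_2 = -30.0028° (elbow-down)
β = atan2(-8.7320,1.0001) = -83.4662°; ψ = atan2(-3.5003,8.0620) = -23.4691°
θ_1 = β − ψ = -59.9971°
θ_3 = φ − θ_1 − θ_2 = -120.0001° (wrapped to (-180°,180°])

-59.997 -30.003 -120.000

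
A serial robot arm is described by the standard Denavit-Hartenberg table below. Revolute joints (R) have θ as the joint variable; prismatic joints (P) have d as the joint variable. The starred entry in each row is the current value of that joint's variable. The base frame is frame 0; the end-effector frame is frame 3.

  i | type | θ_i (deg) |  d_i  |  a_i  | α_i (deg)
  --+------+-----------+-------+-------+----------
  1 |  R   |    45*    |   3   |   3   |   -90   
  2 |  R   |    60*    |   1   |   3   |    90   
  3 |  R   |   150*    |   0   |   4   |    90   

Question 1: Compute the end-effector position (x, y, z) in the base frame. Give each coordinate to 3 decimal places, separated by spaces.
after link 1: o_1 = (2.1213, 2.1213, 3.0000)
after link 2: o_2 = (2.4749, 3.8891, 0.4019)
after link 3: o_3 = (-0.1641, 4.0786, 3.4019)

-0.164 4.079 3.402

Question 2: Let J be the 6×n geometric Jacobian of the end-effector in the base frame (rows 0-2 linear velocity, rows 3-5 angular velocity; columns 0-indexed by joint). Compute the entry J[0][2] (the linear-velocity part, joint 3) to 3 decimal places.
1.742

axis z_2 = (0.6124,0.6124,0.5000); lever o_n−o_2 = (-2.6390,0.1895,3.0000)
cross product → J_v[:, 2] = (1.7424,-3.1566,1.7321)
J_ω[:, 2] = z_2
entry J[0][2] = 1.7424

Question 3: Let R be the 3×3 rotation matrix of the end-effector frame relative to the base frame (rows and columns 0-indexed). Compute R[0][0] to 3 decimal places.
End-effector x-axis (col 0 of R) = (-0.6597,0.0474,0.7500)
R[0][0] = -0.6597

-0.660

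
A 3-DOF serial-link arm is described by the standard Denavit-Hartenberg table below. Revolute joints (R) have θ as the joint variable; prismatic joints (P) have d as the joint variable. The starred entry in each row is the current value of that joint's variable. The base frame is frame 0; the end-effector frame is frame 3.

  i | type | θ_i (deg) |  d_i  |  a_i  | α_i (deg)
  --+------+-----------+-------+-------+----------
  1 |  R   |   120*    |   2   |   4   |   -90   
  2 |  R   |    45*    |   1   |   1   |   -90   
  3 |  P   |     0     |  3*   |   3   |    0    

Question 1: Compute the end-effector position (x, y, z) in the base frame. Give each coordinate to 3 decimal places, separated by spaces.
-3.220 3.576 -2.950

after link 1: o_1 = (-2.0000, 3.4641, 2.0000)
after link 2: o_2 = (-3.2196, 3.5765, 1.2929)
after link 3: o_3 = (-3.2196, 3.5765, -2.9497)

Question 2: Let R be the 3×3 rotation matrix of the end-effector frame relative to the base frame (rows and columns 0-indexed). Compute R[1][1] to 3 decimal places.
0.500

End-effector y-axis (col 1 of R) = (0.8660,0.5000,-0.0000)
R[1][1] = 0.5000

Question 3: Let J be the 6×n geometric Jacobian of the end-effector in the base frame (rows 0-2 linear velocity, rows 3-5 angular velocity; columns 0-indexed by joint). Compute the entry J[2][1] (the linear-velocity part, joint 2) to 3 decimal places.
-0.707

axis z_1 = (-0.8660,-0.5000,0.0000); lever o_n−o_1 = (-1.2196,0.1124,-4.9497)
cross product → J_v[:, 1] = (2.4749,-4.2866,-0.7071)
J_ω[:, 1] = z_1
entry J[2][1] = -0.7071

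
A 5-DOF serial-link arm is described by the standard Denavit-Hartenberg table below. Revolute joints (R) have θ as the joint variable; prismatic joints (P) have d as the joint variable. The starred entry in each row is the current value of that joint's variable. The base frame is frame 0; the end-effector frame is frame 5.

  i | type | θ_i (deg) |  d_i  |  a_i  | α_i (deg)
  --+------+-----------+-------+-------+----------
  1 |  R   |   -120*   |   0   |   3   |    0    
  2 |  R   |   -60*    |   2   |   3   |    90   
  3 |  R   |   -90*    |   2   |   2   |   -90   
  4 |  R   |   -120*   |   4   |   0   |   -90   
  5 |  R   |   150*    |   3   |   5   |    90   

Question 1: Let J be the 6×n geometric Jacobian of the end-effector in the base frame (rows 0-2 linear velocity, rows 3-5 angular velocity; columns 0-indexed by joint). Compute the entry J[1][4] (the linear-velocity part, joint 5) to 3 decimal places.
-2.165

axis z_4 = (-0.0000,0.5000,-0.8660); lever o_n−o_4 = (2.5000,-2.2500,-4.7631)
cross product → J_v[:, 4] = (-4.3301,-2.1651,-1.2500)
J_ω[:, 4] = z_4
entry J[1][4] = -2.1651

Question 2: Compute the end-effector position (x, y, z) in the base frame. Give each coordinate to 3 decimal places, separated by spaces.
-6.000 -2.848 -4.763

after link 1: o_1 = (-1.5000, -2.5981, 0.0000)
after link 2: o_2 = (-4.5000, -2.5981, 2.0000)
after link 3: o_3 = (-4.5000, -0.5981, 0.0000)
after link 4: o_4 = (-8.5000, -0.5981, 0.0000)
after link 5: o_5 = (-6.0000, -2.8481, -4.7631)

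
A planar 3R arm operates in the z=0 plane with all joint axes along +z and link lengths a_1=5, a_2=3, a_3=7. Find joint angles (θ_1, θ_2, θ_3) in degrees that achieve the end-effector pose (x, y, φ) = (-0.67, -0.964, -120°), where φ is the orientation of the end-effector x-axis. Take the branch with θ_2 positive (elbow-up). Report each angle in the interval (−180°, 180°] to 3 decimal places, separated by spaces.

30.002 89.999 119.999

wrist centre = target − a_3·(cos φ, sin φ) = (2.8300, 5.0982)
cos θ_2 = (34.0003−5²−3²)/(2·5·3) = 0.0000; θ_2 = 89.9994° (elbow-up)
β = atan2(5.0982,2.8300) = 60.9653°; ψ = atan2(3.0000,5.0000) = 30.9636°
θ_1 = β − ψ = 30.0017°
θ_3 = φ − θ_1 − θ_2 = 119.9989° (wrapped to (-180°,180°])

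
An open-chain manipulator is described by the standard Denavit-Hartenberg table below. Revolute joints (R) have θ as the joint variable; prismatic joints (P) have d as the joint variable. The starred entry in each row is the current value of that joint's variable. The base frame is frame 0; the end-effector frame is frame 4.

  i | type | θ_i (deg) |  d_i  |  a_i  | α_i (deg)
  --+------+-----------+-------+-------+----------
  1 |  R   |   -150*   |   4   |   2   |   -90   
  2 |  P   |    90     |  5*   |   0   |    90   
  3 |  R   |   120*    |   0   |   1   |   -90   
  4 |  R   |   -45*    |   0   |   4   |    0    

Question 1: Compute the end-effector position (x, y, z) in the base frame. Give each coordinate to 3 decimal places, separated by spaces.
-0.024 -9.616 5.914

after link 1: o_1 = (-1.7321, -1.0000, 4.0000)
after link 2: o_2 = (0.7679, -5.3301, 4.0000)
after link 3: o_3 = (1.2010, -6.0801, 4.5000)
after link 4: o_4 = (-0.0238, -9.6157, 5.9142)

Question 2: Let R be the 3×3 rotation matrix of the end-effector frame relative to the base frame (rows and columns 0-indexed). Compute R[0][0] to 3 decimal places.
End-effector x-axis (col 0 of R) = (-0.3062,-0.8839,0.3536)
R[0][0] = -0.3062

-0.306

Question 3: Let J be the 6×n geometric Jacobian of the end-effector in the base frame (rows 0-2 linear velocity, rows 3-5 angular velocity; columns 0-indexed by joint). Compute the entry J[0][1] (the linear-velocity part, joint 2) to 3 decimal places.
0.500

prismatic axis z_1 = (0.5000,-0.8660,0.0000)
J_v[:, 1] = z_1; J_ω[:, 1] = (0,0,0)
entry J[0][1] = 0.5000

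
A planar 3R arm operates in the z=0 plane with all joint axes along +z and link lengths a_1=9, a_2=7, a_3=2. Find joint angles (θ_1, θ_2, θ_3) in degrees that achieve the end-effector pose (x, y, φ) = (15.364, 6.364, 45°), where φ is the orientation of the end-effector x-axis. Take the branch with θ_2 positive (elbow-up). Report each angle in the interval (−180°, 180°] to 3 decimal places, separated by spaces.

wrist centre = target − a_3·(cos φ, sin φ) = (13.9498, 4.9498)
cos θ_2 = (219.0969−9²−7²)/(2·9·7) = 0.7071; θ_2 = 44.9991° (elbow-up)
β = atan2(4.9498,13.9498) = 19.5362°; ψ = atan2(4.9497,13.9498) = 19.5357°
θ_1 = β − ψ = 0.0005°
θ_3 = φ − θ_1 − θ_2 = 0.0005° (wrapped to (-180°,180°])

0.000 44.999 0.000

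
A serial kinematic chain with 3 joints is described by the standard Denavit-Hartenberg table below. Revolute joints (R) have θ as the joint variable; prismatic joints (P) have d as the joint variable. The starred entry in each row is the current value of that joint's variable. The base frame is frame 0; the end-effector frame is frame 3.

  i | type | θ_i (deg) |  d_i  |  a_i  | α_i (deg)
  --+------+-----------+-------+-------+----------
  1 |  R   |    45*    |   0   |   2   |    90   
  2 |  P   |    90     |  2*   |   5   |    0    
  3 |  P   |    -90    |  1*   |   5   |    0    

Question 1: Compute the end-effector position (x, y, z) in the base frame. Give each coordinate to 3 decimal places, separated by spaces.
after link 1: o_1 = (1.4142, 1.4142, 0.0000)
after link 2: o_2 = (2.8284, 0.0000, 5.0000)
after link 3: o_3 = (7.0711, 2.8284, 5.0000)

7.071 2.828 5.000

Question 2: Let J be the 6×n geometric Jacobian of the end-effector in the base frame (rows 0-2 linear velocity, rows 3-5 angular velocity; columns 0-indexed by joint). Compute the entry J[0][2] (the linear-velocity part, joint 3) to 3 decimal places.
prismatic axis z_2 = (0.7071,-0.7071,0.0000)
J_v[:, 2] = z_2; J_ω[:, 2] = (0,0,0)
entry J[0][2] = 0.7071

0.707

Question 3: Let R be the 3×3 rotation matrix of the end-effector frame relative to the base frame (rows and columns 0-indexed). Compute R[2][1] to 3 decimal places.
1.000

End-effector y-axis (col 1 of R) = (-0.0000,0.0000,1.0000)
R[2][1] = 1.0000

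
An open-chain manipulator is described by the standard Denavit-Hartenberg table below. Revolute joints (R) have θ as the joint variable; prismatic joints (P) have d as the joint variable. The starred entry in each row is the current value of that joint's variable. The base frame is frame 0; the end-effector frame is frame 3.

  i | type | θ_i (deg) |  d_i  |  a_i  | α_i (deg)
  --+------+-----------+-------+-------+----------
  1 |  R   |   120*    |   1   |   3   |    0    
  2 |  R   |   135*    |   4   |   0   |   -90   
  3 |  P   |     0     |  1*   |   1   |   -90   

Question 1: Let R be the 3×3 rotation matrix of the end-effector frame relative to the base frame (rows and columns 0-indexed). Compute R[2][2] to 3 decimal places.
End-effector z-axis (col 2 of R) = (0.0000,-0.0000,-1.0000)
R[2][2] = -1.0000

-1.000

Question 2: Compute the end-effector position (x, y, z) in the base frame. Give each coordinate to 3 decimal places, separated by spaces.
after link 1: o_1 = (-1.5000, 2.5981, 1.0000)
after link 2: o_2 = (-1.5000, 2.5981, 5.0000)
after link 3: o_3 = (-0.7929, 1.3733, 5.0000)

-0.793 1.373 5.000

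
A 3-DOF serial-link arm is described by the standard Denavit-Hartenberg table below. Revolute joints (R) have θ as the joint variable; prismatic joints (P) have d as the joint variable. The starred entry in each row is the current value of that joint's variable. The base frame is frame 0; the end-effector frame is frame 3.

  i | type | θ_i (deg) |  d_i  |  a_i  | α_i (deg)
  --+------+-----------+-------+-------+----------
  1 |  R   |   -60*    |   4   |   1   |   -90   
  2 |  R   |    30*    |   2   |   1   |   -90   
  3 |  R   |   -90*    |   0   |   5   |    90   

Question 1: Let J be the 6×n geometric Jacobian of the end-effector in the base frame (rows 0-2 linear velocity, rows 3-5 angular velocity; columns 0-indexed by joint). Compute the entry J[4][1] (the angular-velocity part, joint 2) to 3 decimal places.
0.500

axis z_1 = (0.8660,0.5000,0.0000); lever o_n−o_1 = (6.4952,2.7500,-0.5000)
cross product → J_v[:, 1] = (-0.2500,0.4330,-0.8660)
J_ω[:, 1] = z_1
entry J[4][1] = 0.5000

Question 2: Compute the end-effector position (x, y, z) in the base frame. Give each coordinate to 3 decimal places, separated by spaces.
6.995 1.884 3.500

after link 1: o_1 = (0.5000, -0.8660, 4.0000)
after link 2: o_2 = (2.6651, -0.6160, 3.5000)
after link 3: o_3 = (6.9952, 1.8840, 3.5000)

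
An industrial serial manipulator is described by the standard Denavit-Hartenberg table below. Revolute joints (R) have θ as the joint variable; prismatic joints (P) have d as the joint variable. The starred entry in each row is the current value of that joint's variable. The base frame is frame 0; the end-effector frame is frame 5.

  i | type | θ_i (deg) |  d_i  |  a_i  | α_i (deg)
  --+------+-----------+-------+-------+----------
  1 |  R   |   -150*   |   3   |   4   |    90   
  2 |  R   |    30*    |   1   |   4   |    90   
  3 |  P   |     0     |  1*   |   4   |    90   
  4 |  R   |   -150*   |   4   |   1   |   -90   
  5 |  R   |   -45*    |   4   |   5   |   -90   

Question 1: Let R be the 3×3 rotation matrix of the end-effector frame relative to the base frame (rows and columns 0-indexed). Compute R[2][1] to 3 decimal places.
-1.000

End-effector y-axis (col 1 of R) = (-0.0000,0.0000,-1.0000)
R[2][1] = -1.0000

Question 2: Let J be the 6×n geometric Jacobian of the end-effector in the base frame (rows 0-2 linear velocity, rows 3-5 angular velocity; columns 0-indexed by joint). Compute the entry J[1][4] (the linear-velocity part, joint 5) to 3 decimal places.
4.830

axis z_4 = (0.0000,-0.0000,1.0000); lever o_n−o_4 = (4.8296,-1.2941,4.0000)
cross product → J_v[:, 4] = (1.2941,4.8296,0.0000)
J_ω[:, 4] = z_4
entry J[1][4] = 4.8296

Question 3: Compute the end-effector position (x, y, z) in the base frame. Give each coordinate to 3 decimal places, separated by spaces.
after link 1: o_1 = (-3.4641, -2.0000, 3.0000)
after link 2: o_2 = (-6.9641, -2.8660, 5.0000)
after link 3: o_3 = (-10.3971, -4.8481, 6.1340)
after link 4: o_4 = (-7.5311, -7.8122, 6.1340)
after link 5: o_5 = (-2.7015, -9.1063, 10.1340)

-2.701 -9.106 10.134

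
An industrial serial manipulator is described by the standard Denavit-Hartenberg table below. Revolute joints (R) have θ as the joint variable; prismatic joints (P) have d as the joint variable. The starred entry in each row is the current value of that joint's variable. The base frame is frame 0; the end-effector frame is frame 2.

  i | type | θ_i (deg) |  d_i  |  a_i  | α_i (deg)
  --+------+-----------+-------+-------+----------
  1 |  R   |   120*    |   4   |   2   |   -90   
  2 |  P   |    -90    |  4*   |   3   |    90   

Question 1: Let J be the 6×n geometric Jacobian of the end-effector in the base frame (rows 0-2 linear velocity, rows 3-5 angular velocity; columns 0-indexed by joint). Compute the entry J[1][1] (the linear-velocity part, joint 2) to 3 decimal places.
prismatic axis z_1 = (-0.8660,-0.5000,0.0000)
J_v[:, 1] = z_1; J_ω[:, 1] = (0,0,0)
entry J[1][1] = -0.5000

-0.500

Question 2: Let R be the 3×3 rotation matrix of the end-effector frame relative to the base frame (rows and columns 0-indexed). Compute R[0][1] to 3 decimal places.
-0.866

End-effector y-axis (col 1 of R) = (-0.8660,-0.5000,0.0000)
R[0][1] = -0.8660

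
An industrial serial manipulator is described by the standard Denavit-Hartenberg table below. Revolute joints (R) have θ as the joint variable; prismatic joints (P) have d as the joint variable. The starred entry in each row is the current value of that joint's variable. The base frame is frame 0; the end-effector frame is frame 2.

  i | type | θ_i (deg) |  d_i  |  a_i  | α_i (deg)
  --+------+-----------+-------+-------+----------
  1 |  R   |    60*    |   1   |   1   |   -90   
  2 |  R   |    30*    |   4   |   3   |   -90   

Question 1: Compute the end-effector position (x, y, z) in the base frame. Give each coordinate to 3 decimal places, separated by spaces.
after link 1: o_1 = (0.5000, 0.8660, 1.0000)
after link 2: o_2 = (-1.6651, 5.1160, -0.5000)

-1.665 5.116 -0.500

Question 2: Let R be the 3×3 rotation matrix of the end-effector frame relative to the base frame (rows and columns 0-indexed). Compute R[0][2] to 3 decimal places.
End-effector z-axis (col 2 of R) = (-0.2500,-0.4330,-0.8660)
R[0][2] = -0.2500

-0.250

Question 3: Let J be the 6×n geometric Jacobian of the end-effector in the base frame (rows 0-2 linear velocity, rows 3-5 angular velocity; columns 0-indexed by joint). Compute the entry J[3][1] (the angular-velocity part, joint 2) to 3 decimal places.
axis z_1 = (-0.8660,0.5000,0.0000); lever o_n−o_1 = (-2.1651,4.2500,-1.5000)
cross product → J_v[:, 1] = (-0.7500,-1.2990,-2.5981)
J_ω[:, 1] = z_1
entry J[3][1] = -0.8660

-0.866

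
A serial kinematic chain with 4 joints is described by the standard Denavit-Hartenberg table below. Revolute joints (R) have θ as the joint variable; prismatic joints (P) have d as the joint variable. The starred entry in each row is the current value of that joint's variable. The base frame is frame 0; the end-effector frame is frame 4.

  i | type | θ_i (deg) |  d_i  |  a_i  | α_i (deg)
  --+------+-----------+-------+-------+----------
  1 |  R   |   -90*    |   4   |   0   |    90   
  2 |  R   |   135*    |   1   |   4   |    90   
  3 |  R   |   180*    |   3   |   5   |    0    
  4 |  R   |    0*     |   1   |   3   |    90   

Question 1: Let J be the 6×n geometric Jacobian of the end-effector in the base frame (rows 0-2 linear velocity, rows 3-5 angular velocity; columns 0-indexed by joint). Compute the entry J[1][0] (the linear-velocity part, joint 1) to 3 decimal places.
axis z_0 = ẑ; lever o_n−o_0 = (-1.0000,-5.6569,4.0000)
cross product → J_v[:, 0] = (5.6569,-1.0000,0.0000)
J_ω[:, 0] = z_0
entry J[1][0] = -1.0000

-1.000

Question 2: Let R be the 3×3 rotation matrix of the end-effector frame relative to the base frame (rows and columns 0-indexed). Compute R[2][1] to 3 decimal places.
End-effector y-axis (col 1 of R) = (0.0000,-0.7071,0.7071)
R[2][1] = 0.7071

0.707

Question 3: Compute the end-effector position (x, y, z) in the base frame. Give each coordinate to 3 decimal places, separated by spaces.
-1.000 -5.657 4.000

after link 1: o_1 = (0.0000, 0.0000, 4.0000)
after link 2: o_2 = (-1.0000, 2.8284, 6.8284)
after link 3: o_3 = (-1.0000, -2.8284, 5.4142)
after link 4: o_4 = (-1.0000, -5.6569, 4.0000)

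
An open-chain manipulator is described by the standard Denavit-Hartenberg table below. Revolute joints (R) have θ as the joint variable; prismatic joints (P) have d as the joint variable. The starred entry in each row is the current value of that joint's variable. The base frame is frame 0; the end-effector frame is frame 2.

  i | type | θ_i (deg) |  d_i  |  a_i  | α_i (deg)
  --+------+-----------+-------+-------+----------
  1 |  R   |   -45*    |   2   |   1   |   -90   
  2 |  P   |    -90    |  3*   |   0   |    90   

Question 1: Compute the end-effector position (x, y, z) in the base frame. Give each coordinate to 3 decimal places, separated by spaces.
after link 1: o_1 = (0.7071, -0.7071, 2.0000)
after link 2: o_2 = (2.8284, 1.4142, 2.0000)

2.828 1.414 2.000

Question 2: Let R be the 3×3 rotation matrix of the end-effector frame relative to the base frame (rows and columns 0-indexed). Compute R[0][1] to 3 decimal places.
0.707

End-effector y-axis (col 1 of R) = (0.7071,0.7071,0.0000)
R[0][1] = 0.7071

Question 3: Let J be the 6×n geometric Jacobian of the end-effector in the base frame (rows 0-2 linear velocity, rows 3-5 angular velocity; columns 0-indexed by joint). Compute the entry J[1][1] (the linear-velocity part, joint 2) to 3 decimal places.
0.707

prismatic axis z_1 = (0.7071,0.7071,0.0000)
J_v[:, 1] = z_1; J_ω[:, 1] = (0,0,0)
entry J[1][1] = 0.7071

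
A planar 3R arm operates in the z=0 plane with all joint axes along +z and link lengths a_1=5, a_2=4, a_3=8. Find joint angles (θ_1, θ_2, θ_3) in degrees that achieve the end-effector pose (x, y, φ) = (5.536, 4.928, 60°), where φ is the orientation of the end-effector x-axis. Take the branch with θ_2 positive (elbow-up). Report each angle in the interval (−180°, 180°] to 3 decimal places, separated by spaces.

wrist centre = target − a_3·(cos φ, sin φ) = (1.5360, -2.0002)
cos θ_2 = (6.3601−5²−4²)/(2·5·4) = -0.8660; θ_2 = 149.9968° (elbow-up)
β = atan2(-2.0002,1.5360) = -52.4785°; ψ = atan2(2.0002,1.5360) = 52.4782°
θ_1 = β − ψ = -104.9568°
θ_3 = φ − θ_1 − θ_2 = 14.9600° (wrapped to (-180°,180°])

-104.957 149.997 14.960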